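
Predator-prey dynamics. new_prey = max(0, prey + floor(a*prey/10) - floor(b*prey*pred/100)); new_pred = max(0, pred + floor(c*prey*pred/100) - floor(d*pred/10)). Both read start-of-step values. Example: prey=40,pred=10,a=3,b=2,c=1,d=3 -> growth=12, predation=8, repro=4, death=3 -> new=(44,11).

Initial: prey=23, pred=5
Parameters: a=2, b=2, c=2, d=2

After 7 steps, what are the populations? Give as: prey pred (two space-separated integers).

Answer: 13 29

Derivation:
Step 1: prey: 23+4-2=25; pred: 5+2-1=6
Step 2: prey: 25+5-3=27; pred: 6+3-1=8
Step 3: prey: 27+5-4=28; pred: 8+4-1=11
Step 4: prey: 28+5-6=27; pred: 11+6-2=15
Step 5: prey: 27+5-8=24; pred: 15+8-3=20
Step 6: prey: 24+4-9=19; pred: 20+9-4=25
Step 7: prey: 19+3-9=13; pred: 25+9-5=29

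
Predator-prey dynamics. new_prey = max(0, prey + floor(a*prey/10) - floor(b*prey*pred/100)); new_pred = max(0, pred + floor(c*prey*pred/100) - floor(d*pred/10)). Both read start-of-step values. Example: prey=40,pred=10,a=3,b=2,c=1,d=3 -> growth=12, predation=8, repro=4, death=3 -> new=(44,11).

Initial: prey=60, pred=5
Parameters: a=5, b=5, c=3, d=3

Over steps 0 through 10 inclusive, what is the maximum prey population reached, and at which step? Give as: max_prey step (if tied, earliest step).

Step 1: prey: 60+30-15=75; pred: 5+9-1=13
Step 2: prey: 75+37-48=64; pred: 13+29-3=39
Step 3: prey: 64+32-124=0; pred: 39+74-11=102
Step 4: prey: 0+0-0=0; pred: 102+0-30=72
Step 5: prey: 0+0-0=0; pred: 72+0-21=51
Step 6: prey: 0+0-0=0; pred: 51+0-15=36
Step 7: prey: 0+0-0=0; pred: 36+0-10=26
Step 8: prey: 0+0-0=0; pred: 26+0-7=19
Step 9: prey: 0+0-0=0; pred: 19+0-5=14
Step 10: prey: 0+0-0=0; pred: 14+0-4=10
Max prey = 75 at step 1

Answer: 75 1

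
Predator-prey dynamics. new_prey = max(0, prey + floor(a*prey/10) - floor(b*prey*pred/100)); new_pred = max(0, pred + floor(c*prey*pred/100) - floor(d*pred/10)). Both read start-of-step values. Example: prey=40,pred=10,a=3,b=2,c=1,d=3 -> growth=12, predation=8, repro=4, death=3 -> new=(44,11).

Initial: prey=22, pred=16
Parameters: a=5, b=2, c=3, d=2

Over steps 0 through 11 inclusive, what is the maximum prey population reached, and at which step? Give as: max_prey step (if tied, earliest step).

Answer: 28 2

Derivation:
Step 1: prey: 22+11-7=26; pred: 16+10-3=23
Step 2: prey: 26+13-11=28; pred: 23+17-4=36
Step 3: prey: 28+14-20=22; pred: 36+30-7=59
Step 4: prey: 22+11-25=8; pred: 59+38-11=86
Step 5: prey: 8+4-13=0; pred: 86+20-17=89
Step 6: prey: 0+0-0=0; pred: 89+0-17=72
Step 7: prey: 0+0-0=0; pred: 72+0-14=58
Step 8: prey: 0+0-0=0; pred: 58+0-11=47
Step 9: prey: 0+0-0=0; pred: 47+0-9=38
Step 10: prey: 0+0-0=0; pred: 38+0-7=31
Step 11: prey: 0+0-0=0; pred: 31+0-6=25
Max prey = 28 at step 2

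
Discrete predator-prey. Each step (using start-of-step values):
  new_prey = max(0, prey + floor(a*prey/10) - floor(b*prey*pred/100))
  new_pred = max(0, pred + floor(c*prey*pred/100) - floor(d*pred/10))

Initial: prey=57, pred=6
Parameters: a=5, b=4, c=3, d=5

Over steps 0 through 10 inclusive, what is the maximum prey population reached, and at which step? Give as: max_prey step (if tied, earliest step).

Step 1: prey: 57+28-13=72; pred: 6+10-3=13
Step 2: prey: 72+36-37=71; pred: 13+28-6=35
Step 3: prey: 71+35-99=7; pred: 35+74-17=92
Step 4: prey: 7+3-25=0; pred: 92+19-46=65
Step 5: prey: 0+0-0=0; pred: 65+0-32=33
Step 6: prey: 0+0-0=0; pred: 33+0-16=17
Step 7: prey: 0+0-0=0; pred: 17+0-8=9
Step 8: prey: 0+0-0=0; pred: 9+0-4=5
Step 9: prey: 0+0-0=0; pred: 5+0-2=3
Step 10: prey: 0+0-0=0; pred: 3+0-1=2
Max prey = 72 at step 1

Answer: 72 1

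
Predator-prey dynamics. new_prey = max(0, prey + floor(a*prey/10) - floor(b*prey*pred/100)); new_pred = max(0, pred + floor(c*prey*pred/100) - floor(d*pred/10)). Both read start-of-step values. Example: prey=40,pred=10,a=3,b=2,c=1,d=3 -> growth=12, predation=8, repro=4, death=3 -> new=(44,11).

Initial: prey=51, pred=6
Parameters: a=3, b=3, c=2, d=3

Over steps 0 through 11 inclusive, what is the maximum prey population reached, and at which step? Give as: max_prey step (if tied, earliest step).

Step 1: prey: 51+15-9=57; pred: 6+6-1=11
Step 2: prey: 57+17-18=56; pred: 11+12-3=20
Step 3: prey: 56+16-33=39; pred: 20+22-6=36
Step 4: prey: 39+11-42=8; pred: 36+28-10=54
Step 5: prey: 8+2-12=0; pred: 54+8-16=46
Step 6: prey: 0+0-0=0; pred: 46+0-13=33
Step 7: prey: 0+0-0=0; pred: 33+0-9=24
Step 8: prey: 0+0-0=0; pred: 24+0-7=17
Step 9: prey: 0+0-0=0; pred: 17+0-5=12
Step 10: prey: 0+0-0=0; pred: 12+0-3=9
Step 11: prey: 0+0-0=0; pred: 9+0-2=7
Max prey = 57 at step 1

Answer: 57 1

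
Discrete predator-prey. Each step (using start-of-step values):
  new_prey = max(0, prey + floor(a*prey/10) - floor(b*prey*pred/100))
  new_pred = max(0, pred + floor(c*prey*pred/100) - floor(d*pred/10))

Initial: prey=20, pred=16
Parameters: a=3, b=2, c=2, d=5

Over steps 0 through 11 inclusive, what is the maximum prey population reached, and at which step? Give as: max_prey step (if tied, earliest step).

Step 1: prey: 20+6-6=20; pred: 16+6-8=14
Step 2: prey: 20+6-5=21; pred: 14+5-7=12
Step 3: prey: 21+6-5=22; pred: 12+5-6=11
Step 4: prey: 22+6-4=24; pred: 11+4-5=10
Step 5: prey: 24+7-4=27; pred: 10+4-5=9
Step 6: prey: 27+8-4=31; pred: 9+4-4=9
Step 7: prey: 31+9-5=35; pred: 9+5-4=10
Step 8: prey: 35+10-7=38; pred: 10+7-5=12
Step 9: prey: 38+11-9=40; pred: 12+9-6=15
Step 10: prey: 40+12-12=40; pred: 15+12-7=20
Step 11: prey: 40+12-16=36; pred: 20+16-10=26
Max prey = 40 at step 9

Answer: 40 9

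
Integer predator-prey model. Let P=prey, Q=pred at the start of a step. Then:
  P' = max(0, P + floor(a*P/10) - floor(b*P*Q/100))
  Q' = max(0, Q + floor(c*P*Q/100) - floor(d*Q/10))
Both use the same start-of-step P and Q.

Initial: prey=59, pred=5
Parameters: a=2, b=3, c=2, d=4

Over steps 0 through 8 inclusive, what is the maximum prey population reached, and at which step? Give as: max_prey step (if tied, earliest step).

Answer: 62 1

Derivation:
Step 1: prey: 59+11-8=62; pred: 5+5-2=8
Step 2: prey: 62+12-14=60; pred: 8+9-3=14
Step 3: prey: 60+12-25=47; pred: 14+16-5=25
Step 4: prey: 47+9-35=21; pred: 25+23-10=38
Step 5: prey: 21+4-23=2; pred: 38+15-15=38
Step 6: prey: 2+0-2=0; pred: 38+1-15=24
Step 7: prey: 0+0-0=0; pred: 24+0-9=15
Step 8: prey: 0+0-0=0; pred: 15+0-6=9
Max prey = 62 at step 1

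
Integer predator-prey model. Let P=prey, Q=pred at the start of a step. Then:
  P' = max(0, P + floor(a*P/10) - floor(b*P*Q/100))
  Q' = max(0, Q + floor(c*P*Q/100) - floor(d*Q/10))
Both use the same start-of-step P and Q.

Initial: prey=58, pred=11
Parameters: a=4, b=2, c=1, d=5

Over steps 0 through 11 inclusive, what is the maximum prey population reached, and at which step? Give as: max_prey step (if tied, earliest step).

Step 1: prey: 58+23-12=69; pred: 11+6-5=12
Step 2: prey: 69+27-16=80; pred: 12+8-6=14
Step 3: prey: 80+32-22=90; pred: 14+11-7=18
Step 4: prey: 90+36-32=94; pred: 18+16-9=25
Step 5: prey: 94+37-47=84; pred: 25+23-12=36
Step 6: prey: 84+33-60=57; pred: 36+30-18=48
Step 7: prey: 57+22-54=25; pred: 48+27-24=51
Step 8: prey: 25+10-25=10; pred: 51+12-25=38
Step 9: prey: 10+4-7=7; pred: 38+3-19=22
Step 10: prey: 7+2-3=6; pred: 22+1-11=12
Step 11: prey: 6+2-1=7; pred: 12+0-6=6
Max prey = 94 at step 4

Answer: 94 4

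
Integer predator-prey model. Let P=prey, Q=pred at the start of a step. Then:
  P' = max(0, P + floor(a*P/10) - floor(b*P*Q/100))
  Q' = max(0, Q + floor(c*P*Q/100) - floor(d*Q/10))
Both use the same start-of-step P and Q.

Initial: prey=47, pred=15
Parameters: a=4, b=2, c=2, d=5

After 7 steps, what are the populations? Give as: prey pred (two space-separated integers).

Answer: 1 14

Derivation:
Step 1: prey: 47+18-14=51; pred: 15+14-7=22
Step 2: prey: 51+20-22=49; pred: 22+22-11=33
Step 3: prey: 49+19-32=36; pred: 33+32-16=49
Step 4: prey: 36+14-35=15; pred: 49+35-24=60
Step 5: prey: 15+6-18=3; pred: 60+18-30=48
Step 6: prey: 3+1-2=2; pred: 48+2-24=26
Step 7: prey: 2+0-1=1; pred: 26+1-13=14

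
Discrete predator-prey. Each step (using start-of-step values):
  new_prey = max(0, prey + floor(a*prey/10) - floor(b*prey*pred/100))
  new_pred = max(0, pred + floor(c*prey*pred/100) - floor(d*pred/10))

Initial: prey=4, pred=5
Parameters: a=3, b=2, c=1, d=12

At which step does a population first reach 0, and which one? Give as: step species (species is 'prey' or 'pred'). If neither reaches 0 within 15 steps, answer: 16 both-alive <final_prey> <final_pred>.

Step 1: prey: 4+1-0=5; pred: 5+0-6=0
First extinction: pred at step 1

Answer: 1 pred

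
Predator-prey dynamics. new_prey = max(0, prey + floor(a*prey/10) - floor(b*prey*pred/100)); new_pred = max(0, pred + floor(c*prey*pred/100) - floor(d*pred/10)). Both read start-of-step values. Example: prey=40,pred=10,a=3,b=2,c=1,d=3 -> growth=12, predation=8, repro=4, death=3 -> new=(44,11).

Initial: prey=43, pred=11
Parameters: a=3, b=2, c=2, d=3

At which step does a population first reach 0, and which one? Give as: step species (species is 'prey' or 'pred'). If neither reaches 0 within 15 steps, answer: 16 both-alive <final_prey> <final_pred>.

Step 1: prey: 43+12-9=46; pred: 11+9-3=17
Step 2: prey: 46+13-15=44; pred: 17+15-5=27
Step 3: prey: 44+13-23=34; pred: 27+23-8=42
Step 4: prey: 34+10-28=16; pred: 42+28-12=58
Step 5: prey: 16+4-18=2; pred: 58+18-17=59
Step 6: prey: 2+0-2=0; pred: 59+2-17=44
First extinction: prey at step 6

Answer: 6 prey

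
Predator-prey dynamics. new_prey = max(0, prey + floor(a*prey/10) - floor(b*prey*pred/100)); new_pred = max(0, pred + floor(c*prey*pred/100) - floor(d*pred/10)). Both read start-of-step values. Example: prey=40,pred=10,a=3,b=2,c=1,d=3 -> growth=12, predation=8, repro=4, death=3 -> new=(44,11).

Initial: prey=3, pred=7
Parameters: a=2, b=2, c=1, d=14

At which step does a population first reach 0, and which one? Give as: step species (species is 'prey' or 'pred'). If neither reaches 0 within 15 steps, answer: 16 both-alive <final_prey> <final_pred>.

Step 1: prey: 3+0-0=3; pred: 7+0-9=0
First extinction: pred at step 1

Answer: 1 pred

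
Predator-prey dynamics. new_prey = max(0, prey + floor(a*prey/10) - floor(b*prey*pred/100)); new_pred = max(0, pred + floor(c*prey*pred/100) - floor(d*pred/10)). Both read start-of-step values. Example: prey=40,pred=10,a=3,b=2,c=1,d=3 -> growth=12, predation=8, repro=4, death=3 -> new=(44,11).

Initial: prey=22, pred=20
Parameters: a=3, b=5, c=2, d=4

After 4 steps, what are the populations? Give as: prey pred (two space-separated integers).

Answer: 1 6

Derivation:
Step 1: prey: 22+6-22=6; pred: 20+8-8=20
Step 2: prey: 6+1-6=1; pred: 20+2-8=14
Step 3: prey: 1+0-0=1; pred: 14+0-5=9
Step 4: prey: 1+0-0=1; pred: 9+0-3=6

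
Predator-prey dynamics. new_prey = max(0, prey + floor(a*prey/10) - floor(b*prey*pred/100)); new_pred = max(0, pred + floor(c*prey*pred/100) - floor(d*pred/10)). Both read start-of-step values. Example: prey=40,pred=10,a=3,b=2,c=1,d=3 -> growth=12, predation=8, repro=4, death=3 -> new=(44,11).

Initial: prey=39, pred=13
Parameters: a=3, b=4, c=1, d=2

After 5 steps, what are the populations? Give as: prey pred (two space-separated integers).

Answer: 5 14

Derivation:
Step 1: prey: 39+11-20=30; pred: 13+5-2=16
Step 2: prey: 30+9-19=20; pred: 16+4-3=17
Step 3: prey: 20+6-13=13; pred: 17+3-3=17
Step 4: prey: 13+3-8=8; pred: 17+2-3=16
Step 5: prey: 8+2-5=5; pred: 16+1-3=14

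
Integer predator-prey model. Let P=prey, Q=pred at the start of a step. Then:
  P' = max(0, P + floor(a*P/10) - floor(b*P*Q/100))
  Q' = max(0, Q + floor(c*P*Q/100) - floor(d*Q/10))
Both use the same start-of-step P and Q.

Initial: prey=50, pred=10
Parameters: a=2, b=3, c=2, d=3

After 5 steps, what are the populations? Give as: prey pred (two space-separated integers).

Answer: 0 25

Derivation:
Step 1: prey: 50+10-15=45; pred: 10+10-3=17
Step 2: prey: 45+9-22=32; pred: 17+15-5=27
Step 3: prey: 32+6-25=13; pred: 27+17-8=36
Step 4: prey: 13+2-14=1; pred: 36+9-10=35
Step 5: prey: 1+0-1=0; pred: 35+0-10=25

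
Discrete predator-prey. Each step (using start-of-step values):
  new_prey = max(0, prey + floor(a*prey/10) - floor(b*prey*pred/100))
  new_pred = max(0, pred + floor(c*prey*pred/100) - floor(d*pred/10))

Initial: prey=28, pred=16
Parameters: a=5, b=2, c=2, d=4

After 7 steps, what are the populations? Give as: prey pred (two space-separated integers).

Step 1: prey: 28+14-8=34; pred: 16+8-6=18
Step 2: prey: 34+17-12=39; pred: 18+12-7=23
Step 3: prey: 39+19-17=41; pred: 23+17-9=31
Step 4: prey: 41+20-25=36; pred: 31+25-12=44
Step 5: prey: 36+18-31=23; pred: 44+31-17=58
Step 6: prey: 23+11-26=8; pred: 58+26-23=61
Step 7: prey: 8+4-9=3; pred: 61+9-24=46

Answer: 3 46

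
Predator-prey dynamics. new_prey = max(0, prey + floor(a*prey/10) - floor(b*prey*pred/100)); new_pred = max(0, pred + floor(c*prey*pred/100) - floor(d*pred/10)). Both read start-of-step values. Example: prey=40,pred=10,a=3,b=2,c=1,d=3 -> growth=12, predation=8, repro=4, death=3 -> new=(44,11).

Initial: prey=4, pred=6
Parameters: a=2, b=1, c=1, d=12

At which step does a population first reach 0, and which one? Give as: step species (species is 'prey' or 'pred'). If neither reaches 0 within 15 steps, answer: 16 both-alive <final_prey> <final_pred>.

Step 1: prey: 4+0-0=4; pred: 6+0-7=0
First extinction: pred at step 1

Answer: 1 pred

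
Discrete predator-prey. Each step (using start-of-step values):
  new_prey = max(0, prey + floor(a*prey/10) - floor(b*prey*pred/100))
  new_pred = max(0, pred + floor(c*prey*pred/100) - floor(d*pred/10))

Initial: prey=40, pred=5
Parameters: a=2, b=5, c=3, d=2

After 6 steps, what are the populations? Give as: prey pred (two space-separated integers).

Answer: 0 20

Derivation:
Step 1: prey: 40+8-10=38; pred: 5+6-1=10
Step 2: prey: 38+7-19=26; pred: 10+11-2=19
Step 3: prey: 26+5-24=7; pred: 19+14-3=30
Step 4: prey: 7+1-10=0; pred: 30+6-6=30
Step 5: prey: 0+0-0=0; pred: 30+0-6=24
Step 6: prey: 0+0-0=0; pred: 24+0-4=20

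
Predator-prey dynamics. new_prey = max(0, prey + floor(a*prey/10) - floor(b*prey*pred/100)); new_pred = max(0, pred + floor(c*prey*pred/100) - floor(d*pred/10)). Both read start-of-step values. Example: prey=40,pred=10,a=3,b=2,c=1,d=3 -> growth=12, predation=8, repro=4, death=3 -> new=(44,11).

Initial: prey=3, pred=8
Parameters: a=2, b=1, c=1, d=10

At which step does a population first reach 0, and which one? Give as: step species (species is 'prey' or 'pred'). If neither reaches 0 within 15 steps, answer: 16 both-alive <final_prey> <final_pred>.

Step 1: prey: 3+0-0=3; pred: 8+0-8=0
First extinction: pred at step 1

Answer: 1 pred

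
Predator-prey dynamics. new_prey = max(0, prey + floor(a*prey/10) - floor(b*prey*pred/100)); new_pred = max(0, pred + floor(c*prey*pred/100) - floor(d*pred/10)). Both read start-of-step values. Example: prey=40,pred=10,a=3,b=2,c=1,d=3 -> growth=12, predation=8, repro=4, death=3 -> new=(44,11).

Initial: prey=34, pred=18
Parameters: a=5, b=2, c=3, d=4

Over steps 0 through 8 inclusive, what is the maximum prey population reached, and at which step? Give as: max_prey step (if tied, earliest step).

Step 1: prey: 34+17-12=39; pred: 18+18-7=29
Step 2: prey: 39+19-22=36; pred: 29+33-11=51
Step 3: prey: 36+18-36=18; pred: 51+55-20=86
Step 4: prey: 18+9-30=0; pred: 86+46-34=98
Step 5: prey: 0+0-0=0; pred: 98+0-39=59
Step 6: prey: 0+0-0=0; pred: 59+0-23=36
Step 7: prey: 0+0-0=0; pred: 36+0-14=22
Step 8: prey: 0+0-0=0; pred: 22+0-8=14
Max prey = 39 at step 1

Answer: 39 1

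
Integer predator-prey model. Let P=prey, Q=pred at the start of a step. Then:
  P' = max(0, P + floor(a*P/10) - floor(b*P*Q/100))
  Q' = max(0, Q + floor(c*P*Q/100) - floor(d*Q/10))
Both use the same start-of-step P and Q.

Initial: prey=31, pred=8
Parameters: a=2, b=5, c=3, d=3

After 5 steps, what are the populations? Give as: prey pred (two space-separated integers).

Answer: 0 12

Derivation:
Step 1: prey: 31+6-12=25; pred: 8+7-2=13
Step 2: prey: 25+5-16=14; pred: 13+9-3=19
Step 3: prey: 14+2-13=3; pred: 19+7-5=21
Step 4: prey: 3+0-3=0; pred: 21+1-6=16
Step 5: prey: 0+0-0=0; pred: 16+0-4=12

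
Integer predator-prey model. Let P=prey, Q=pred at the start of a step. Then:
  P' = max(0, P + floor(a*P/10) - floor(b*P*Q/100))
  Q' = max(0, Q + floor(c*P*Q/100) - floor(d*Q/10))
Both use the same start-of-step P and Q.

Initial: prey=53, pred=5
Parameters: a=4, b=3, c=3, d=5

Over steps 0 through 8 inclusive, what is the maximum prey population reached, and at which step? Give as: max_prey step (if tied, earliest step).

Answer: 73 2

Derivation:
Step 1: prey: 53+21-7=67; pred: 5+7-2=10
Step 2: prey: 67+26-20=73; pred: 10+20-5=25
Step 3: prey: 73+29-54=48; pred: 25+54-12=67
Step 4: prey: 48+19-96=0; pred: 67+96-33=130
Step 5: prey: 0+0-0=0; pred: 130+0-65=65
Step 6: prey: 0+0-0=0; pred: 65+0-32=33
Step 7: prey: 0+0-0=0; pred: 33+0-16=17
Step 8: prey: 0+0-0=0; pred: 17+0-8=9
Max prey = 73 at step 2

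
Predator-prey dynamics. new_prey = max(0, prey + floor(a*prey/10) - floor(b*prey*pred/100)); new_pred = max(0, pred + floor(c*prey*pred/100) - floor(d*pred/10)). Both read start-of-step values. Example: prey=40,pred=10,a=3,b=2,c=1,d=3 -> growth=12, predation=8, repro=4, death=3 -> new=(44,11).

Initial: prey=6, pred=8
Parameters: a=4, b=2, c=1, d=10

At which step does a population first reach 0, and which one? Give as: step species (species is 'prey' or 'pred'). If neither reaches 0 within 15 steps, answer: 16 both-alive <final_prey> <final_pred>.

Step 1: prey: 6+2-0=8; pred: 8+0-8=0
First extinction: pred at step 1

Answer: 1 pred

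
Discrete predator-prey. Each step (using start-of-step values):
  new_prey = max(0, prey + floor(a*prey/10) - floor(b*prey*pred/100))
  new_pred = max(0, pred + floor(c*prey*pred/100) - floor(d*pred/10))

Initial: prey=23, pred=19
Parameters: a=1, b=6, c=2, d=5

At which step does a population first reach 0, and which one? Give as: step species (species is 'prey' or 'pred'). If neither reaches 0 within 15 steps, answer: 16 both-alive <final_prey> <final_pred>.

Step 1: prey: 23+2-26=0; pred: 19+8-9=18
First extinction: prey at step 1

Answer: 1 prey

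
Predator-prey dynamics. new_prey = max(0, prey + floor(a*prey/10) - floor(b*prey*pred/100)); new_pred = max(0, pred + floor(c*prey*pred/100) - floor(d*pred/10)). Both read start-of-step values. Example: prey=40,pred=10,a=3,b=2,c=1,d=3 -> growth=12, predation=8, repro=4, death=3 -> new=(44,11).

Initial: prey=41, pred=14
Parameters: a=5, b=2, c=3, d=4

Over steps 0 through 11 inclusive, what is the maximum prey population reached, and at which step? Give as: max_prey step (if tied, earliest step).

Step 1: prey: 41+20-11=50; pred: 14+17-5=26
Step 2: prey: 50+25-26=49; pred: 26+39-10=55
Step 3: prey: 49+24-53=20; pred: 55+80-22=113
Step 4: prey: 20+10-45=0; pred: 113+67-45=135
Step 5: prey: 0+0-0=0; pred: 135+0-54=81
Step 6: prey: 0+0-0=0; pred: 81+0-32=49
Step 7: prey: 0+0-0=0; pred: 49+0-19=30
Step 8: prey: 0+0-0=0; pred: 30+0-12=18
Step 9: prey: 0+0-0=0; pred: 18+0-7=11
Step 10: prey: 0+0-0=0; pred: 11+0-4=7
Step 11: prey: 0+0-0=0; pred: 7+0-2=5
Max prey = 50 at step 1

Answer: 50 1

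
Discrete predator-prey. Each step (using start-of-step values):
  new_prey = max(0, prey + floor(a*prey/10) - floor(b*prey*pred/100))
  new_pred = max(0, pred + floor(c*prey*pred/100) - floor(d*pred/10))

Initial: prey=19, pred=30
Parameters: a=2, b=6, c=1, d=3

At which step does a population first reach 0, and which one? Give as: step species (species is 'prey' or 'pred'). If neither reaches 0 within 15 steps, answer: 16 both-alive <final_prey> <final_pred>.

Step 1: prey: 19+3-34=0; pred: 30+5-9=26
First extinction: prey at step 1

Answer: 1 prey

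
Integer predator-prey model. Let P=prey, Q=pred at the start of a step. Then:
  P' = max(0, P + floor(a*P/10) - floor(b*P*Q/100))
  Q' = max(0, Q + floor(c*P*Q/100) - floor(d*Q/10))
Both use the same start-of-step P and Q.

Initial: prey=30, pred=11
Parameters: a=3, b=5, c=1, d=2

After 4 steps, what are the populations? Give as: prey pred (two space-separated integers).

Answer: 8 10

Derivation:
Step 1: prey: 30+9-16=23; pred: 11+3-2=12
Step 2: prey: 23+6-13=16; pred: 12+2-2=12
Step 3: prey: 16+4-9=11; pred: 12+1-2=11
Step 4: prey: 11+3-6=8; pred: 11+1-2=10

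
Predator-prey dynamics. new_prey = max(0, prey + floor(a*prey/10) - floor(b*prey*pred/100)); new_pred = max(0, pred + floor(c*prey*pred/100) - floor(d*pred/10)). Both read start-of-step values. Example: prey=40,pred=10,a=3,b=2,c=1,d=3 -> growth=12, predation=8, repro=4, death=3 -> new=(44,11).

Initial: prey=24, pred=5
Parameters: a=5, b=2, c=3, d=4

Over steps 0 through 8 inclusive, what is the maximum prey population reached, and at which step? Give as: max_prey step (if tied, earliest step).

Answer: 67 4

Derivation:
Step 1: prey: 24+12-2=34; pred: 5+3-2=6
Step 2: prey: 34+17-4=47; pred: 6+6-2=10
Step 3: prey: 47+23-9=61; pred: 10+14-4=20
Step 4: prey: 61+30-24=67; pred: 20+36-8=48
Step 5: prey: 67+33-64=36; pred: 48+96-19=125
Step 6: prey: 36+18-90=0; pred: 125+135-50=210
Step 7: prey: 0+0-0=0; pred: 210+0-84=126
Step 8: prey: 0+0-0=0; pred: 126+0-50=76
Max prey = 67 at step 4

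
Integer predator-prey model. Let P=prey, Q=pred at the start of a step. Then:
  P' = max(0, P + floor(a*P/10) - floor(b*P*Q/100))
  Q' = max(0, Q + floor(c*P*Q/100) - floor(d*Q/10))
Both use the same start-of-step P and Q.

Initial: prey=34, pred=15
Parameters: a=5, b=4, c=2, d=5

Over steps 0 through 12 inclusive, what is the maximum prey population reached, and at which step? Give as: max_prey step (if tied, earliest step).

Step 1: prey: 34+17-20=31; pred: 15+10-7=18
Step 2: prey: 31+15-22=24; pred: 18+11-9=20
Step 3: prey: 24+12-19=17; pred: 20+9-10=19
Step 4: prey: 17+8-12=13; pred: 19+6-9=16
Step 5: prey: 13+6-8=11; pred: 16+4-8=12
Step 6: prey: 11+5-5=11; pred: 12+2-6=8
Step 7: prey: 11+5-3=13; pred: 8+1-4=5
Step 8: prey: 13+6-2=17; pred: 5+1-2=4
Step 9: prey: 17+8-2=23; pred: 4+1-2=3
Step 10: prey: 23+11-2=32; pred: 3+1-1=3
Step 11: prey: 32+16-3=45; pred: 3+1-1=3
Step 12: prey: 45+22-5=62; pred: 3+2-1=4
Max prey = 62 at step 12

Answer: 62 12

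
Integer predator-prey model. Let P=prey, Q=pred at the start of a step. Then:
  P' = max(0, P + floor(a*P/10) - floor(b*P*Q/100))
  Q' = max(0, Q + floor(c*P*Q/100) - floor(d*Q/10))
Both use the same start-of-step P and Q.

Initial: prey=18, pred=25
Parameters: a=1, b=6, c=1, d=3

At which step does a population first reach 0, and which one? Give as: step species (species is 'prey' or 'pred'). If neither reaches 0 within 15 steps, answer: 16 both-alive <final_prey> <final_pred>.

Step 1: prey: 18+1-27=0; pred: 25+4-7=22
First extinction: prey at step 1

Answer: 1 prey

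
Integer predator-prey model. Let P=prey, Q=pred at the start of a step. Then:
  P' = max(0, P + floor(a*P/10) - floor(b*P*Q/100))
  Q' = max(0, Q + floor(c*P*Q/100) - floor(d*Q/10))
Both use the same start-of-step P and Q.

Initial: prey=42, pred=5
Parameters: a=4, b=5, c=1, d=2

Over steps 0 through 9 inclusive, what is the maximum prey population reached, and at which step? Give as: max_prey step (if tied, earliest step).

Step 1: prey: 42+16-10=48; pred: 5+2-1=6
Step 2: prey: 48+19-14=53; pred: 6+2-1=7
Step 3: prey: 53+21-18=56; pred: 7+3-1=9
Step 4: prey: 56+22-25=53; pred: 9+5-1=13
Step 5: prey: 53+21-34=40; pred: 13+6-2=17
Step 6: prey: 40+16-34=22; pred: 17+6-3=20
Step 7: prey: 22+8-22=8; pred: 20+4-4=20
Step 8: prey: 8+3-8=3; pred: 20+1-4=17
Step 9: prey: 3+1-2=2; pred: 17+0-3=14
Max prey = 56 at step 3

Answer: 56 3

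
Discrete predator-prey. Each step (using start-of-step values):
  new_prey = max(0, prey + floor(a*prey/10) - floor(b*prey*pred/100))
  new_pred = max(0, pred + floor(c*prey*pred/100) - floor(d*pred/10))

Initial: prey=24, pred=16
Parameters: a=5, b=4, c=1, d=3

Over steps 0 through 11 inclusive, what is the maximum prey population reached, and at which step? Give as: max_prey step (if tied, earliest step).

Answer: 52 11

Derivation:
Step 1: prey: 24+12-15=21; pred: 16+3-4=15
Step 2: prey: 21+10-12=19; pred: 15+3-4=14
Step 3: prey: 19+9-10=18; pred: 14+2-4=12
Step 4: prey: 18+9-8=19; pred: 12+2-3=11
Step 5: prey: 19+9-8=20; pred: 11+2-3=10
Step 6: prey: 20+10-8=22; pred: 10+2-3=9
Step 7: prey: 22+11-7=26; pred: 9+1-2=8
Step 8: prey: 26+13-8=31; pred: 8+2-2=8
Step 9: prey: 31+15-9=37; pred: 8+2-2=8
Step 10: prey: 37+18-11=44; pred: 8+2-2=8
Step 11: prey: 44+22-14=52; pred: 8+3-2=9
Max prey = 52 at step 11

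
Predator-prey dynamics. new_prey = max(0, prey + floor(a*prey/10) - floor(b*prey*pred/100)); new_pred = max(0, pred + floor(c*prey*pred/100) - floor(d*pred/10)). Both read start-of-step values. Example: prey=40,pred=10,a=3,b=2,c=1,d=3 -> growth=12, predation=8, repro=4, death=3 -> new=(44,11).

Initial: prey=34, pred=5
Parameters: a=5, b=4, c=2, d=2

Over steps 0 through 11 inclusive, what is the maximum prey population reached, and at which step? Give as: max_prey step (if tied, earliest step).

Step 1: prey: 34+17-6=45; pred: 5+3-1=7
Step 2: prey: 45+22-12=55; pred: 7+6-1=12
Step 3: prey: 55+27-26=56; pred: 12+13-2=23
Step 4: prey: 56+28-51=33; pred: 23+25-4=44
Step 5: prey: 33+16-58=0; pred: 44+29-8=65
Step 6: prey: 0+0-0=0; pred: 65+0-13=52
Step 7: prey: 0+0-0=0; pred: 52+0-10=42
Step 8: prey: 0+0-0=0; pred: 42+0-8=34
Step 9: prey: 0+0-0=0; pred: 34+0-6=28
Step 10: prey: 0+0-0=0; pred: 28+0-5=23
Step 11: prey: 0+0-0=0; pred: 23+0-4=19
Max prey = 56 at step 3

Answer: 56 3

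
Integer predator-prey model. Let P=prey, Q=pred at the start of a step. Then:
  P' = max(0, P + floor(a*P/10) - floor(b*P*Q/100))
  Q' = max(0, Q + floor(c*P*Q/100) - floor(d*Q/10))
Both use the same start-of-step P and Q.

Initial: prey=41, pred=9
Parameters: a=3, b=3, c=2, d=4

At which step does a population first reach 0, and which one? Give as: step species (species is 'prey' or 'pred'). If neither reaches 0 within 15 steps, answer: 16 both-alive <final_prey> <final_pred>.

Step 1: prey: 41+12-11=42; pred: 9+7-3=13
Step 2: prey: 42+12-16=38; pred: 13+10-5=18
Step 3: prey: 38+11-20=29; pred: 18+13-7=24
Step 4: prey: 29+8-20=17; pred: 24+13-9=28
Step 5: prey: 17+5-14=8; pred: 28+9-11=26
Step 6: prey: 8+2-6=4; pred: 26+4-10=20
Step 7: prey: 4+1-2=3; pred: 20+1-8=13
Step 8: prey: 3+0-1=2; pred: 13+0-5=8
Step 9: prey: 2+0-0=2; pred: 8+0-3=5
Step 10: prey: 2+0-0=2; pred: 5+0-2=3
Step 11: prey: 2+0-0=2; pred: 3+0-1=2
Step 12: prey: 2+0-0=2; pred: 2+0-0=2
Steps 13-15: state stable at prey=2, pred=2 (no change)
No extinction within 15 steps

Answer: 16 both-alive 2 2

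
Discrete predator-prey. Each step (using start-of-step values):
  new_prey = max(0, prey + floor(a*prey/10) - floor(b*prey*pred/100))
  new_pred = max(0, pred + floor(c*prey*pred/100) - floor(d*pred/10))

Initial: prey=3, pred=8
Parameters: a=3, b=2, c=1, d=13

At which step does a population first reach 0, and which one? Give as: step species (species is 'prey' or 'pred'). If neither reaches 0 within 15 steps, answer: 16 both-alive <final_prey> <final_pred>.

Answer: 1 pred

Derivation:
Step 1: prey: 3+0-0=3; pred: 8+0-10=0
First extinction: pred at step 1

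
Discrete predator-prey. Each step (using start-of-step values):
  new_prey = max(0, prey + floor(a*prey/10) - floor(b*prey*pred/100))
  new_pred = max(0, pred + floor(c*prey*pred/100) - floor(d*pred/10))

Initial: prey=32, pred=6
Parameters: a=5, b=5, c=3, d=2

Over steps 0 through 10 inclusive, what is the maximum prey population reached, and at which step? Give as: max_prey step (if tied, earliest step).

Step 1: prey: 32+16-9=39; pred: 6+5-1=10
Step 2: prey: 39+19-19=39; pred: 10+11-2=19
Step 3: prey: 39+19-37=21; pred: 19+22-3=38
Step 4: prey: 21+10-39=0; pred: 38+23-7=54
Step 5: prey: 0+0-0=0; pred: 54+0-10=44
Step 6: prey: 0+0-0=0; pred: 44+0-8=36
Step 7: prey: 0+0-0=0; pred: 36+0-7=29
Step 8: prey: 0+0-0=0; pred: 29+0-5=24
Step 9: prey: 0+0-0=0; pred: 24+0-4=20
Step 10: prey: 0+0-0=0; pred: 20+0-4=16
Max prey = 39 at step 1

Answer: 39 1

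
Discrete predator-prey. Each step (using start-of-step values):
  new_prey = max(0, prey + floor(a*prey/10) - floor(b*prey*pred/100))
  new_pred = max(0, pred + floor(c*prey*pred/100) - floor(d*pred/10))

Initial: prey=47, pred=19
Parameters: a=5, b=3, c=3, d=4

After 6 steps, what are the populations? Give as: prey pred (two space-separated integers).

Answer: 0 18

Derivation:
Step 1: prey: 47+23-26=44; pred: 19+26-7=38
Step 2: prey: 44+22-50=16; pred: 38+50-15=73
Step 3: prey: 16+8-35=0; pred: 73+35-29=79
Step 4: prey: 0+0-0=0; pred: 79+0-31=48
Step 5: prey: 0+0-0=0; pred: 48+0-19=29
Step 6: prey: 0+0-0=0; pred: 29+0-11=18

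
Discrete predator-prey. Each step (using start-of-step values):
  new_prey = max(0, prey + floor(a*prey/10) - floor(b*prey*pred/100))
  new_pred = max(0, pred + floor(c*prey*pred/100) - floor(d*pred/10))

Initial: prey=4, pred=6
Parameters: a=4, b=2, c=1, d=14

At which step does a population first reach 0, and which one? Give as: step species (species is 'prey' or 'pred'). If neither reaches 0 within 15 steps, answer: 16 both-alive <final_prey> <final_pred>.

Step 1: prey: 4+1-0=5; pred: 6+0-8=0
First extinction: pred at step 1

Answer: 1 pred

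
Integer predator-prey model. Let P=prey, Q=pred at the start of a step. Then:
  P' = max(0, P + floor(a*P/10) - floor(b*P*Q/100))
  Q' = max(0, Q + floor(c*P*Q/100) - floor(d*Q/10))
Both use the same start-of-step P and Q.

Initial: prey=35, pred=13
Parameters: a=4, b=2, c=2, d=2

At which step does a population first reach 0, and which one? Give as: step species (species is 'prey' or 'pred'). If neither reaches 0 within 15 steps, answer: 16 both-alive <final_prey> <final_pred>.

Answer: 5 prey

Derivation:
Step 1: prey: 35+14-9=40; pred: 13+9-2=20
Step 2: prey: 40+16-16=40; pred: 20+16-4=32
Step 3: prey: 40+16-25=31; pred: 32+25-6=51
Step 4: prey: 31+12-31=12; pred: 51+31-10=72
Step 5: prey: 12+4-17=0; pred: 72+17-14=75
First extinction: prey at step 5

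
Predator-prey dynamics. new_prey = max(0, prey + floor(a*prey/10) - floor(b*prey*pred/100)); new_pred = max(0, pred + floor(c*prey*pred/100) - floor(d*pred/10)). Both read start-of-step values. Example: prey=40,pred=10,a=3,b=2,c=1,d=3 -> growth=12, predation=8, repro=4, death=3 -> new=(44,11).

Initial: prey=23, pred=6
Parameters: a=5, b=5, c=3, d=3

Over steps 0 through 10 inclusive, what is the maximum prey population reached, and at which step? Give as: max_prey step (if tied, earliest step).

Answer: 30 2

Derivation:
Step 1: prey: 23+11-6=28; pred: 6+4-1=9
Step 2: prey: 28+14-12=30; pred: 9+7-2=14
Step 3: prey: 30+15-21=24; pred: 14+12-4=22
Step 4: prey: 24+12-26=10; pred: 22+15-6=31
Step 5: prey: 10+5-15=0; pred: 31+9-9=31
Step 6: prey: 0+0-0=0; pred: 31+0-9=22
Step 7: prey: 0+0-0=0; pred: 22+0-6=16
Step 8: prey: 0+0-0=0; pred: 16+0-4=12
Step 9: prey: 0+0-0=0; pred: 12+0-3=9
Step 10: prey: 0+0-0=0; pred: 9+0-2=7
Max prey = 30 at step 2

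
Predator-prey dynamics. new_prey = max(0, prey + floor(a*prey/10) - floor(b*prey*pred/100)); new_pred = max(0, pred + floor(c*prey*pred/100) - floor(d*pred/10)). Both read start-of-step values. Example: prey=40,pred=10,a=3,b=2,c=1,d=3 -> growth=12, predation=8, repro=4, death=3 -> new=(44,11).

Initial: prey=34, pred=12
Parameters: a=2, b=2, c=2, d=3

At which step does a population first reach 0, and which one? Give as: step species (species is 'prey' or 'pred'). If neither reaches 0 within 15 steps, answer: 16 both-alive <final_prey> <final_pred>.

Answer: 16 both-alive 3 3

Derivation:
Step 1: prey: 34+6-8=32; pred: 12+8-3=17
Step 2: prey: 32+6-10=28; pred: 17+10-5=22
Step 3: prey: 28+5-12=21; pred: 22+12-6=28
Step 4: prey: 21+4-11=14; pred: 28+11-8=31
Step 5: prey: 14+2-8=8; pred: 31+8-9=30
Step 6: prey: 8+1-4=5; pred: 30+4-9=25
Step 7: prey: 5+1-2=4; pred: 25+2-7=20
Step 8: prey: 4+0-1=3; pred: 20+1-6=15
Step 9: prey: 3+0-0=3; pred: 15+0-4=11
Step 10: prey: 3+0-0=3; pred: 11+0-3=8
Step 11: prey: 3+0-0=3; pred: 8+0-2=6
Step 12: prey: 3+0-0=3; pred: 6+0-1=5
Step 13: prey: 3+0-0=3; pred: 5+0-1=4
Step 14: prey: 3+0-0=3; pred: 4+0-1=3
Step 15: prey: 3+0-0=3; pred: 3+0-0=3
No extinction within 15 steps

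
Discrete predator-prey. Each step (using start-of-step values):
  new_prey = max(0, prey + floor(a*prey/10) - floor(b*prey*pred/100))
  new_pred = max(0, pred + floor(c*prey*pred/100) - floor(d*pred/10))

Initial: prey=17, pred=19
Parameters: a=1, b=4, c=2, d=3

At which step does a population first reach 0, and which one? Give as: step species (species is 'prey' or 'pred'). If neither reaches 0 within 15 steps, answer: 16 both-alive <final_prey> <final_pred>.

Answer: 16 both-alive 1 3

Derivation:
Step 1: prey: 17+1-12=6; pred: 19+6-5=20
Step 2: prey: 6+0-4=2; pred: 20+2-6=16
Step 3: prey: 2+0-1=1; pred: 16+0-4=12
Step 4: prey: 1+0-0=1; pred: 12+0-3=9
Step 5: prey: 1+0-0=1; pred: 9+0-2=7
Step 6: prey: 1+0-0=1; pred: 7+0-2=5
Step 7: prey: 1+0-0=1; pred: 5+0-1=4
Step 8: prey: 1+0-0=1; pred: 4+0-1=3
Step 9: prey: 1+0-0=1; pred: 3+0-0=3
Steps 10-15: state stable at prey=1, pred=3 (no change)
No extinction within 15 steps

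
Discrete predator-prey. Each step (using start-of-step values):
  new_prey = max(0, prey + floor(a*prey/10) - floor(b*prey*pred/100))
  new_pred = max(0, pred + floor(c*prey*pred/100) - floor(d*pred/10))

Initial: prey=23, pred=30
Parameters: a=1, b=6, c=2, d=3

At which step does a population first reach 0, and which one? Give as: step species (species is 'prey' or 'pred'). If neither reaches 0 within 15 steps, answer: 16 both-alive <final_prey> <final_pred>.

Answer: 1 prey

Derivation:
Step 1: prey: 23+2-41=0; pred: 30+13-9=34
First extinction: prey at step 1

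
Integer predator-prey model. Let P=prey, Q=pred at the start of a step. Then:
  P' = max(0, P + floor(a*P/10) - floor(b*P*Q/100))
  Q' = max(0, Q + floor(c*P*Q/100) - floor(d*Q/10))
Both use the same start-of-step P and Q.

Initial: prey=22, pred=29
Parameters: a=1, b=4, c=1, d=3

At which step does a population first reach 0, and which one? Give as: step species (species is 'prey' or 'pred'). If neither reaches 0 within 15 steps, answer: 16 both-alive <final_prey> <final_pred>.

Answer: 1 prey

Derivation:
Step 1: prey: 22+2-25=0; pred: 29+6-8=27
First extinction: prey at step 1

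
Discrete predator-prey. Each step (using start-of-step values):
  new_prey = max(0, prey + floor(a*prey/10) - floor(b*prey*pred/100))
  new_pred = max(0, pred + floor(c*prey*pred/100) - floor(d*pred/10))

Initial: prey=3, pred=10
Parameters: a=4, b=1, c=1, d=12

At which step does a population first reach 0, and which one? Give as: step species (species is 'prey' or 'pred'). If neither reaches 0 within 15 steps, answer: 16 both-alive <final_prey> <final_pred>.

Answer: 1 pred

Derivation:
Step 1: prey: 3+1-0=4; pred: 10+0-12=0
First extinction: pred at step 1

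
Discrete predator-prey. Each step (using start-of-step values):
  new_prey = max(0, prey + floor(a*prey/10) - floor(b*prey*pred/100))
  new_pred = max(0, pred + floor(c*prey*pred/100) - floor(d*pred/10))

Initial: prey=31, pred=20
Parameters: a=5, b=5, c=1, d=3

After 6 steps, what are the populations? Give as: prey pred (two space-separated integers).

Answer: 5 5

Derivation:
Step 1: prey: 31+15-31=15; pred: 20+6-6=20
Step 2: prey: 15+7-15=7; pred: 20+3-6=17
Step 3: prey: 7+3-5=5; pred: 17+1-5=13
Step 4: prey: 5+2-3=4; pred: 13+0-3=10
Step 5: prey: 4+2-2=4; pred: 10+0-3=7
Step 6: prey: 4+2-1=5; pred: 7+0-2=5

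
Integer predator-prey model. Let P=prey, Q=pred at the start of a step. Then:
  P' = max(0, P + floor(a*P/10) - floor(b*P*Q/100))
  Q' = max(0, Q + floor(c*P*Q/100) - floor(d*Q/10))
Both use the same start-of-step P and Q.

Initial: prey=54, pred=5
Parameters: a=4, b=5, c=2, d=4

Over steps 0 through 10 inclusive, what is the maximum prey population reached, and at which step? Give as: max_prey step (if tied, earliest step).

Step 1: prey: 54+21-13=62; pred: 5+5-2=8
Step 2: prey: 62+24-24=62; pred: 8+9-3=14
Step 3: prey: 62+24-43=43; pred: 14+17-5=26
Step 4: prey: 43+17-55=5; pred: 26+22-10=38
Step 5: prey: 5+2-9=0; pred: 38+3-15=26
Step 6: prey: 0+0-0=0; pred: 26+0-10=16
Step 7: prey: 0+0-0=0; pred: 16+0-6=10
Step 8: prey: 0+0-0=0; pred: 10+0-4=6
Step 9: prey: 0+0-0=0; pred: 6+0-2=4
Step 10: prey: 0+0-0=0; pred: 4+0-1=3
Max prey = 62 at step 1

Answer: 62 1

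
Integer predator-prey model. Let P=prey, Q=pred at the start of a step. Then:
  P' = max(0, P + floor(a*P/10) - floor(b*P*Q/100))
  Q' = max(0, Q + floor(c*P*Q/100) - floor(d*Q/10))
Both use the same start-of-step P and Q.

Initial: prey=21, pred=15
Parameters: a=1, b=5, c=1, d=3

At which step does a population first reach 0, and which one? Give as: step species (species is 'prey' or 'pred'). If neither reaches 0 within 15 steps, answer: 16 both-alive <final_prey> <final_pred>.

Answer: 16 both-alive 2 3

Derivation:
Step 1: prey: 21+2-15=8; pred: 15+3-4=14
Step 2: prey: 8+0-5=3; pred: 14+1-4=11
Step 3: prey: 3+0-1=2; pred: 11+0-3=8
Step 4: prey: 2+0-0=2; pred: 8+0-2=6
Step 5: prey: 2+0-0=2; pred: 6+0-1=5
Step 6: prey: 2+0-0=2; pred: 5+0-1=4
Step 7: prey: 2+0-0=2; pred: 4+0-1=3
Step 8: prey: 2+0-0=2; pred: 3+0-0=3
Steps 9-15: state stable at prey=2, pred=3 (no change)
No extinction within 15 steps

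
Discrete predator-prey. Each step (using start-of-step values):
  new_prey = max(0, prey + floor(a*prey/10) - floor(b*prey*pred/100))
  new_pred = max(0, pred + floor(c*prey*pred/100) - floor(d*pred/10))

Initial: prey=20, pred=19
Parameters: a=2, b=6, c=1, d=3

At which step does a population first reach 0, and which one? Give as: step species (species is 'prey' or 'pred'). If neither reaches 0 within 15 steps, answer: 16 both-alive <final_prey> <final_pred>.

Answer: 2 prey

Derivation:
Step 1: prey: 20+4-22=2; pred: 19+3-5=17
Step 2: prey: 2+0-2=0; pred: 17+0-5=12
First extinction: prey at step 2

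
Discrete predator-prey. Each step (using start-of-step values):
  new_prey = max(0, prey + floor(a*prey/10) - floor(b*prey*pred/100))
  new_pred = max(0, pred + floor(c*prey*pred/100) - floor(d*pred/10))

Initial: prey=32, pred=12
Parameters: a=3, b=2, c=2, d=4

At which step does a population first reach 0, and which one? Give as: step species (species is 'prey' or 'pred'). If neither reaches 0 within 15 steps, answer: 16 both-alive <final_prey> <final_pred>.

Answer: 16 both-alive 11 2

Derivation:
Step 1: prey: 32+9-7=34; pred: 12+7-4=15
Step 2: prey: 34+10-10=34; pred: 15+10-6=19
Step 3: prey: 34+10-12=32; pred: 19+12-7=24
Step 4: prey: 32+9-15=26; pred: 24+15-9=30
Step 5: prey: 26+7-15=18; pred: 30+15-12=33
Step 6: prey: 18+5-11=12; pred: 33+11-13=31
Step 7: prey: 12+3-7=8; pred: 31+7-12=26
Step 8: prey: 8+2-4=6; pred: 26+4-10=20
Step 9: prey: 6+1-2=5; pred: 20+2-8=14
Step 10: prey: 5+1-1=5; pred: 14+1-5=10
Step 11: prey: 5+1-1=5; pred: 10+1-4=7
Step 12: prey: 5+1-0=6; pred: 7+0-2=5
Step 13: prey: 6+1-0=7; pred: 5+0-2=3
Step 14: prey: 7+2-0=9; pred: 3+0-1=2
Step 15: prey: 9+2-0=11; pred: 2+0-0=2
No extinction within 15 steps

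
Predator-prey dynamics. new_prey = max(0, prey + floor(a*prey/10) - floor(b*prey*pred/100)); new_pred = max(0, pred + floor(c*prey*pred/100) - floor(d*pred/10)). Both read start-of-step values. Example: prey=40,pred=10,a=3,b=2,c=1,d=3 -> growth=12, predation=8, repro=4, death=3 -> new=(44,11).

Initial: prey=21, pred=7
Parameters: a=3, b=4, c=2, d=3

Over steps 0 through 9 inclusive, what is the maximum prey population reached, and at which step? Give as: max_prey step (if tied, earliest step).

Step 1: prey: 21+6-5=22; pred: 7+2-2=7
Step 2: prey: 22+6-6=22; pred: 7+3-2=8
Step 3: prey: 22+6-7=21; pred: 8+3-2=9
Step 4: prey: 21+6-7=20; pred: 9+3-2=10
Step 5: prey: 20+6-8=18; pred: 10+4-3=11
Step 6: prey: 18+5-7=16; pred: 11+3-3=11
Step 7: prey: 16+4-7=13; pred: 11+3-3=11
Step 8: prey: 13+3-5=11; pred: 11+2-3=10
Step 9: prey: 11+3-4=10; pred: 10+2-3=9
Max prey = 22 at step 1

Answer: 22 1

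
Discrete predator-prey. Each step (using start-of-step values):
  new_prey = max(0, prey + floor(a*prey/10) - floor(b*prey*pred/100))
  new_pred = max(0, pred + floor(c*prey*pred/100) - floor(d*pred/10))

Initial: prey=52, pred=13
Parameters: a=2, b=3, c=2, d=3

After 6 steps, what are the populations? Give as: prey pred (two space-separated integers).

Answer: 0 16

Derivation:
Step 1: prey: 52+10-20=42; pred: 13+13-3=23
Step 2: prey: 42+8-28=22; pred: 23+19-6=36
Step 3: prey: 22+4-23=3; pred: 36+15-10=41
Step 4: prey: 3+0-3=0; pred: 41+2-12=31
Step 5: prey: 0+0-0=0; pred: 31+0-9=22
Step 6: prey: 0+0-0=0; pred: 22+0-6=16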